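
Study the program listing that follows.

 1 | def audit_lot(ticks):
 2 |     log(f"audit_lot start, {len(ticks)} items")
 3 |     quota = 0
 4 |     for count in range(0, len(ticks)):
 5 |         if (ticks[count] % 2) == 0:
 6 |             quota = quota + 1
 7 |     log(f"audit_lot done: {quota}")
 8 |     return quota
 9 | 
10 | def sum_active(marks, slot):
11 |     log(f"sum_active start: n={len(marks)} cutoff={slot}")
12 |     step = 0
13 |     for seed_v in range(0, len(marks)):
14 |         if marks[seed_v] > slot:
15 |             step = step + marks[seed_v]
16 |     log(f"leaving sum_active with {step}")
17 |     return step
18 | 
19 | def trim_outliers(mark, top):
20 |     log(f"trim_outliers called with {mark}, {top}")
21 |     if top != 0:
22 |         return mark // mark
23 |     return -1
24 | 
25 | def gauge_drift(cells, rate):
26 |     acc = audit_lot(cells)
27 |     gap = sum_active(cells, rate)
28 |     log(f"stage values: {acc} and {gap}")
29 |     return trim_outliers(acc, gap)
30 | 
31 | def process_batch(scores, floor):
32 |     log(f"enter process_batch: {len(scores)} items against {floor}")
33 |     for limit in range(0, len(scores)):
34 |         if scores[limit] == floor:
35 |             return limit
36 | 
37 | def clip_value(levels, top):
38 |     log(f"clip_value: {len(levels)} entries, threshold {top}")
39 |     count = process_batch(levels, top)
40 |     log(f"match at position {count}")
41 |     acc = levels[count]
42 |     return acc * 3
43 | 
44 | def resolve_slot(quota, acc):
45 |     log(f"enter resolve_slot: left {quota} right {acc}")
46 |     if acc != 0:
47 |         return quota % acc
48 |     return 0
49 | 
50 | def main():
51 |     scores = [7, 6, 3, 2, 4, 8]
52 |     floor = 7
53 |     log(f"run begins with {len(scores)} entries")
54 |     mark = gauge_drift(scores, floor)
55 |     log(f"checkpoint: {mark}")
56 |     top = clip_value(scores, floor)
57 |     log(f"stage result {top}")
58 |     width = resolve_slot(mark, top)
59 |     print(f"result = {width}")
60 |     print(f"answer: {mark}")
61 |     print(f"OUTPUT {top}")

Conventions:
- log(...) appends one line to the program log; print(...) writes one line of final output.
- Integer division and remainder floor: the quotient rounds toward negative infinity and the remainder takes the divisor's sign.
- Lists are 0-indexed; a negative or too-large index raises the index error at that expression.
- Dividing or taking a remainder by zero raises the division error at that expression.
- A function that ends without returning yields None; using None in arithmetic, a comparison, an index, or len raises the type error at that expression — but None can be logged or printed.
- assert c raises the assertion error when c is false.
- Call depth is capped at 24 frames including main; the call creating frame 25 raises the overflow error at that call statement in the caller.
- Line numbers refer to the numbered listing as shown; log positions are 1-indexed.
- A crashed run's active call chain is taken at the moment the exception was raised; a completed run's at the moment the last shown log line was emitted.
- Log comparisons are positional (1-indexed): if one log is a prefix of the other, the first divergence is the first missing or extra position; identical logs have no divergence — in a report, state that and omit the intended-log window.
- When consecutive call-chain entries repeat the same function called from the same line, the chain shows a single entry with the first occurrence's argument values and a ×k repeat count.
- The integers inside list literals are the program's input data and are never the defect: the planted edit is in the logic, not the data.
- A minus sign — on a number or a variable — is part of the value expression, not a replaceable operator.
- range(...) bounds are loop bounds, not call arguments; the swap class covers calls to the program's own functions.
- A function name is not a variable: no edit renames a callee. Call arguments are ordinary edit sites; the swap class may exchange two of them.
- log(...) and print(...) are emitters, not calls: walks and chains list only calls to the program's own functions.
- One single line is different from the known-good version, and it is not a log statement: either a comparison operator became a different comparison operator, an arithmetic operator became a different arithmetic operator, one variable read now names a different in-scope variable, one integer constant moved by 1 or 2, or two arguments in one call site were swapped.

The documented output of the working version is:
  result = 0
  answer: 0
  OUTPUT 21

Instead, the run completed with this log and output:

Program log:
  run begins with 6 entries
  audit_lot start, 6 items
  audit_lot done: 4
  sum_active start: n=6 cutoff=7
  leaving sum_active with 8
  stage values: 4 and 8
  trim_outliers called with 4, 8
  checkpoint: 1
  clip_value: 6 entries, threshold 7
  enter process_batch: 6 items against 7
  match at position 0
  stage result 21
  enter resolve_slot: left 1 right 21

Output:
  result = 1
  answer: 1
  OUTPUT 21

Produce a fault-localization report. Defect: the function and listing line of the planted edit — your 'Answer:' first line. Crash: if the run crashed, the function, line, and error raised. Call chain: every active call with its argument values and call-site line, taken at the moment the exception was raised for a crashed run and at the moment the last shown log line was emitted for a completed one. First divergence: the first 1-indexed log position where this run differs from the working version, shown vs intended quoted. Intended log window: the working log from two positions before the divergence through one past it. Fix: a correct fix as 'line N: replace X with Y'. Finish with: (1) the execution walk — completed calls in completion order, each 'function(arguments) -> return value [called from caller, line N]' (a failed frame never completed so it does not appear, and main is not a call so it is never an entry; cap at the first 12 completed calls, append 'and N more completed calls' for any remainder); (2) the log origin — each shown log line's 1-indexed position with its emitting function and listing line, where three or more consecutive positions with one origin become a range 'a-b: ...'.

Answer: the defect is in trim_outliers at line 22.
Key fact: Log line 8 is where behavior first shows: 'checkpoint: 1' appears instead of 'checkpoint: 0'.
Call chain: main -> resolve_slot(1, 21) (called at line 58).
First divergence: at position 8 the run shows 'checkpoint: 1' where the working version logs 'checkpoint: 0'.
Intended log window:
  6: stage values: 4 and 8
  7: trim_outliers called with 4, 8
  8: checkpoint: 0
  9: clip_value: 6 entries, threshold 7
Execution walk:
  audit_lot([7, 6, 3, 2, 4, 8]) -> 4  [called from gauge_drift, line 26]
  sum_active([7, 6, 3, 2, 4, 8], 7) -> 8  [called from gauge_drift, line 27]
  trim_outliers(4, 8) -> 1  [called from gauge_drift, line 29]
  gauge_drift([7, 6, 3, 2, 4, 8], 7) -> 1  [called from main, line 54]
  process_batch([7, 6, 3, 2, 4, 8], 7) -> 0  [called from clip_value, line 39]
  clip_value([7, 6, 3, 2, 4, 8], 7) -> 21  [called from main, line 56]
  resolve_slot(1, 21) -> 1  [called from main, line 58]
Log origins:
  1: logged in main at line 53
  2: logged in audit_lot at line 2
  3: logged in audit_lot at line 7
  4: logged in sum_active at line 11
  5: logged in sum_active at line 16
  6: logged in gauge_drift at line 28
  7: logged in trim_outliers at line 20
  8: logged in main at line 55
  9: logged in clip_value at line 38
  10: logged in process_batch at line 32
  11: logged in clip_value at line 40
  12: logged in main at line 57
  13: logged in resolve_slot at line 45
A correct fix: line 22: replace `mark // mark` with `mark // top`.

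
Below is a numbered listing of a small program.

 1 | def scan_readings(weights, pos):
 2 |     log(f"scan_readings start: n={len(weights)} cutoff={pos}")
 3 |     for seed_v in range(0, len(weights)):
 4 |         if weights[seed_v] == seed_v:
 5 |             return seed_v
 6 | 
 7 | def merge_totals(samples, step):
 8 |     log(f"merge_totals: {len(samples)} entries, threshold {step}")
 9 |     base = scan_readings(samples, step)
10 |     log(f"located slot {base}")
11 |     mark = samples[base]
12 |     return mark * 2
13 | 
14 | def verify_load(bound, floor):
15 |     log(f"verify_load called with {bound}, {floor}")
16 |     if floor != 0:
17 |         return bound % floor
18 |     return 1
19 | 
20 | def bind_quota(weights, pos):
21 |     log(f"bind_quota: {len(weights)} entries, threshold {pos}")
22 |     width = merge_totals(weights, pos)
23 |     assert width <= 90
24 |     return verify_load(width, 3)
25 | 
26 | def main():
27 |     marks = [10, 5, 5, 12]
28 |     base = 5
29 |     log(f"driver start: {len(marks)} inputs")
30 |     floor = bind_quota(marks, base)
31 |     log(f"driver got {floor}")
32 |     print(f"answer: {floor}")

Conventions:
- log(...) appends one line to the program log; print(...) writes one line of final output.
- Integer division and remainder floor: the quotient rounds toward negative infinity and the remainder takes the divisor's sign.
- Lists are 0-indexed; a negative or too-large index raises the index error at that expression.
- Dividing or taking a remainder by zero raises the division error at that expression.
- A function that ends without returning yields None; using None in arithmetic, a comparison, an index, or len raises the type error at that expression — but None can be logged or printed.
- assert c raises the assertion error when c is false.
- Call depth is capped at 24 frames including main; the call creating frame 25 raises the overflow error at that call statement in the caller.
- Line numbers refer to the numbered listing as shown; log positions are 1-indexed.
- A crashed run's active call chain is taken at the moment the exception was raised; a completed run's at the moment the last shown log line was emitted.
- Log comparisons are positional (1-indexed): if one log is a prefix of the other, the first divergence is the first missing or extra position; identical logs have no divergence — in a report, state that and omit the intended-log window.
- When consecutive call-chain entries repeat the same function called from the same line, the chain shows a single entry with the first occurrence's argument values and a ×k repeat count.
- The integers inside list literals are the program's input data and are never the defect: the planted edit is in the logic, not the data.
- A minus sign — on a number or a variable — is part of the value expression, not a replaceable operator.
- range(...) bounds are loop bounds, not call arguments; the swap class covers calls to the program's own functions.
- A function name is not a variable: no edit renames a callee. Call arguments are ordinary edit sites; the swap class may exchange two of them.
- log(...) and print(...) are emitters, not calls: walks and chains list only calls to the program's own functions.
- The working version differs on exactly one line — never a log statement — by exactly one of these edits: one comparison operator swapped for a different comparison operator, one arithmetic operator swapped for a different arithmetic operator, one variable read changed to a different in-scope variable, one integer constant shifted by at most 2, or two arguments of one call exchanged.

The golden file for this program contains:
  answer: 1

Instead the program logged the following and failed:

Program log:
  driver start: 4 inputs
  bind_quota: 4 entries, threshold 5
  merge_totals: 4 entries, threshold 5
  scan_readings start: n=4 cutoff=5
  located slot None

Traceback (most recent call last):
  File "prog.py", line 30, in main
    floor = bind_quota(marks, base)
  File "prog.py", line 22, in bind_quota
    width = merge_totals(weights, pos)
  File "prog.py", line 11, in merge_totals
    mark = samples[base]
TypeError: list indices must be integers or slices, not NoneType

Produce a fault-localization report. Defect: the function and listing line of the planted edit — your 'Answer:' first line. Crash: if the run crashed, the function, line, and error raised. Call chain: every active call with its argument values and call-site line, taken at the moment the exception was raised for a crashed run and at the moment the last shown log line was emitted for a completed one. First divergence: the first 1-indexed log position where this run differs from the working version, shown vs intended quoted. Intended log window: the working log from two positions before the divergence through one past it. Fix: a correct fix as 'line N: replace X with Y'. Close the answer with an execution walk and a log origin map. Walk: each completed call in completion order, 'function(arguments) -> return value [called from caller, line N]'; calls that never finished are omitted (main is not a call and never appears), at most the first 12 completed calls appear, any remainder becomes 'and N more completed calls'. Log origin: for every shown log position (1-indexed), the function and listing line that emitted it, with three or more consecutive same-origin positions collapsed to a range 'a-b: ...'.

Answer: the defect is in scan_readings at line 4.
Core observation: At log position 5 the runs split — shown 'located slot None', but the working version logs 'located slot 1'.
Crash: merge_totals, line 11, TypeError.
Call chain: main -> bind_quota([10, 5, 5, 12], 5) (called at line 30) -> merge_totals([10, 5, 5, 12], 5) (called at line 22).
First divergence: position 5; shown 'located slot None' vs intended 'located slot 1'.
Intended log window:
  3: merge_totals: 4 entries, threshold 5
  4: scan_readings start: n=4 cutoff=5
  5: located slot 1
  6: verify_load called with 10, 3
Execution walk:
  scan_readings([10, 5, 5, 12], 5) -> None  [called from merge_totals, line 9]
Log origin:
  1: emitted by main (line 29)
  2: emitted by bind_quota (line 21)
  3: emitted by merge_totals (line 8)
  4: emitted by scan_readings (line 2)
  5: emitted by merge_totals (line 10)
A correct fix: line 4: replace `weights[seed_v] == seed_v` with `weights[seed_v] == pos`.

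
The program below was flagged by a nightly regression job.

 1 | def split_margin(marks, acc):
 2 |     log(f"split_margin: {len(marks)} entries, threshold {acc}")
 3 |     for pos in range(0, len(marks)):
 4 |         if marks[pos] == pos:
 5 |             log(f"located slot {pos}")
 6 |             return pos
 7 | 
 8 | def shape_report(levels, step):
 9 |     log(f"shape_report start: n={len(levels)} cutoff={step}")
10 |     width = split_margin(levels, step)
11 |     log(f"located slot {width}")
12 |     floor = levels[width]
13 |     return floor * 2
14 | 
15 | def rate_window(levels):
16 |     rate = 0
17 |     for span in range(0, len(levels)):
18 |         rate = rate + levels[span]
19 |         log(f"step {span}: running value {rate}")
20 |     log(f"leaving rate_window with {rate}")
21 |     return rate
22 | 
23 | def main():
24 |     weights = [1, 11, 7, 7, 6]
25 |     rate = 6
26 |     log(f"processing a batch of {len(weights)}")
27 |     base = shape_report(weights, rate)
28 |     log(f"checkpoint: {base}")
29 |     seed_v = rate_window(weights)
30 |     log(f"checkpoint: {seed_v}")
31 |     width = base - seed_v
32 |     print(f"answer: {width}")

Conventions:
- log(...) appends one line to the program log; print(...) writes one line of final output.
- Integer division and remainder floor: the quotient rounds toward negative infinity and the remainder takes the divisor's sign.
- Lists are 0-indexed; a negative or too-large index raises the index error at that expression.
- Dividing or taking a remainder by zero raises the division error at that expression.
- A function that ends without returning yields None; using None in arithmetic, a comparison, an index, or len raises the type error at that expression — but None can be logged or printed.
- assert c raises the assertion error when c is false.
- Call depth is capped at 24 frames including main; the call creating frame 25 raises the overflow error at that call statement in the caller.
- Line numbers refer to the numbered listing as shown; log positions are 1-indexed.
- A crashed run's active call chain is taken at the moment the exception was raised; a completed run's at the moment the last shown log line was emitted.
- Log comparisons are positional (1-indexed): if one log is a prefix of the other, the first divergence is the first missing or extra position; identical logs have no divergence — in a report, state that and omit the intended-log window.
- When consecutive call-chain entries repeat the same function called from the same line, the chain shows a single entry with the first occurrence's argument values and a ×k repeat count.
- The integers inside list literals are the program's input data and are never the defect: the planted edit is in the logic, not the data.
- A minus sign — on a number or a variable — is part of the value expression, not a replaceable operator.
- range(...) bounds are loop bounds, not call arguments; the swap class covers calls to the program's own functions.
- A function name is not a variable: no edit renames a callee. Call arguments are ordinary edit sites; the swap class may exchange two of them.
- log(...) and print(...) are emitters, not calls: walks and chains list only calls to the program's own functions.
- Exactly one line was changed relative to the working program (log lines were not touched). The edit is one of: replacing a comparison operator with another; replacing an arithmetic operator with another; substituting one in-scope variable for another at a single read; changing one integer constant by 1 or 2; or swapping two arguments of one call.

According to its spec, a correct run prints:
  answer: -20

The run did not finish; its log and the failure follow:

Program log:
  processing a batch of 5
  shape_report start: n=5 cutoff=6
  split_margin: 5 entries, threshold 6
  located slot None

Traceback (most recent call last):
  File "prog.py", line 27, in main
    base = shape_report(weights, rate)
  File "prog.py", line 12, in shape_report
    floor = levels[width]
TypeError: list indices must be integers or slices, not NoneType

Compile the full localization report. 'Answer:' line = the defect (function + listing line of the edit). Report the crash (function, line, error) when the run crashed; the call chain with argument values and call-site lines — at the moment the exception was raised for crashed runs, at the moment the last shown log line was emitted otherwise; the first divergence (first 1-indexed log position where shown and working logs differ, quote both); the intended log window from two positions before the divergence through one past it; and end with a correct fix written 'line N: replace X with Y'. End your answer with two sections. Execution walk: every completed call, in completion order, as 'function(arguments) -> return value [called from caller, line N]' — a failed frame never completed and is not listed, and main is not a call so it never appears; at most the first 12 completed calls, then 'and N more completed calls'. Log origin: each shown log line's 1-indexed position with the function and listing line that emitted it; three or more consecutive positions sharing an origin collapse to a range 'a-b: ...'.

Answer: the defect is in split_margin at line 4.
The tell: The earliest visible damage is log position 4 — 'located slot None' rather than the intended 'located slot 4'.
Crash: shape_report, line 12, TypeError.
Call chain: main -> shape_report([1, 11, 7, 7, 6], 6) (called at line 27).
First divergence: position 4 — the shown line 'located slot None' should read 'located slot 4'.
Intended log window:
  2: shape_report start: n=5 cutoff=6
  3: split_margin: 5 entries, threshold 6
  4: located slot 4
  5: located slot 4
Execution walk:
  split_margin([1, 11, 7, 7, 6], 6) -> None  [called from shape_report, line 10]
Origin of each log line:
  1: emitted by main (line 26)
  2: emitted by shape_report (line 9)
  3: emitted by split_margin (line 2)
  4: emitted by shape_report (line 11)
A correct fix: line 4: replace `marks[pos] == pos` with `marks[pos] == acc`.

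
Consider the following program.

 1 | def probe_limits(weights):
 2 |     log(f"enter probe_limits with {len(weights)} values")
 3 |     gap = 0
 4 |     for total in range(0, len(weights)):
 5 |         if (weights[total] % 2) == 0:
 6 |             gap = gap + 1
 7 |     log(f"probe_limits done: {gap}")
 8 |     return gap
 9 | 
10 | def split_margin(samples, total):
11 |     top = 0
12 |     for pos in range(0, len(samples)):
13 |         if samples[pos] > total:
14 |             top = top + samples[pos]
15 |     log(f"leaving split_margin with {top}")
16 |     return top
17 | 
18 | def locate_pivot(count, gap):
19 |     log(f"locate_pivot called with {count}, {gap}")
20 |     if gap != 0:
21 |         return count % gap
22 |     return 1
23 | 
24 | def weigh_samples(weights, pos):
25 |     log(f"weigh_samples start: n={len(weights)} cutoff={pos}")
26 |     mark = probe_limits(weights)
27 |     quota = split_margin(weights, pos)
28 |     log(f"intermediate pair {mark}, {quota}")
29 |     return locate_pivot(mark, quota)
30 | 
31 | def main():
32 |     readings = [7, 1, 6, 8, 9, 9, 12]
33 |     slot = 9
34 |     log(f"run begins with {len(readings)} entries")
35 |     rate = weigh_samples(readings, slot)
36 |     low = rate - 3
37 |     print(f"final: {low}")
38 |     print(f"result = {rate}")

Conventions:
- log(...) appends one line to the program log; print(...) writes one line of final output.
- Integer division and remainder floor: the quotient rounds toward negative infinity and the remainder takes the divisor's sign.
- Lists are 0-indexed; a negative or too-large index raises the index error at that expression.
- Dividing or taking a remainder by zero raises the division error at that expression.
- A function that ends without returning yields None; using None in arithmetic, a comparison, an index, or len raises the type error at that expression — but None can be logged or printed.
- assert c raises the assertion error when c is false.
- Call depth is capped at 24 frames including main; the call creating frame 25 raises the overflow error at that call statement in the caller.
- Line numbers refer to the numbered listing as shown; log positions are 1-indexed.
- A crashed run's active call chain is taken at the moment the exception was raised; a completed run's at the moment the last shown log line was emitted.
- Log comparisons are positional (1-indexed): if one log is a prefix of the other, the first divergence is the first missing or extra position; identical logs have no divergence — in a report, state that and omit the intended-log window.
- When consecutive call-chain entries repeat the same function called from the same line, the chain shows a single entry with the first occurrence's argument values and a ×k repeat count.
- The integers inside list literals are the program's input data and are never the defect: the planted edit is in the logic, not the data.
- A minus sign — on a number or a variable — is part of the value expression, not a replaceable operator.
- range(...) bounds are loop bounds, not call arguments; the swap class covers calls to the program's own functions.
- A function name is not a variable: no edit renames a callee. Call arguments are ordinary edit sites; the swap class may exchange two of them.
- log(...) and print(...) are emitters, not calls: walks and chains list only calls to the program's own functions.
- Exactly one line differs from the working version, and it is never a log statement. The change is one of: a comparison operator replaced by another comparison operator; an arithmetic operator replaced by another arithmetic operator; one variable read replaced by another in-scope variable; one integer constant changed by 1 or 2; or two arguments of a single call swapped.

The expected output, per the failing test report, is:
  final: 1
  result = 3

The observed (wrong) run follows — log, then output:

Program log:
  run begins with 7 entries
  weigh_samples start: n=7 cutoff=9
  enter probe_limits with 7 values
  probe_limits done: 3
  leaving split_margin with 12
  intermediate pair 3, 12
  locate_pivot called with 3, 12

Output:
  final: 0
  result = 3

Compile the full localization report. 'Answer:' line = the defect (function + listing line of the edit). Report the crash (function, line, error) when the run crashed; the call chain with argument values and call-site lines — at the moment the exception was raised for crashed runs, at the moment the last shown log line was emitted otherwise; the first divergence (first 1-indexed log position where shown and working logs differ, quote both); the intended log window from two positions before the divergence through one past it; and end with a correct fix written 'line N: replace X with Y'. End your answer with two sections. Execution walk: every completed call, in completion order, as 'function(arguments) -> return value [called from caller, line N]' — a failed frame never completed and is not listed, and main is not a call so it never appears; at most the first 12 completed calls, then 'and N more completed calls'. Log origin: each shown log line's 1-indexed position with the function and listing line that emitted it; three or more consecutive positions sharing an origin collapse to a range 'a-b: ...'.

Answer: the defect is in main at line 36.
Core observation: The two runs log identically and part ways only at the printed values.
Call chain: main -> weigh_samples([7, 1, 6, 8, 9, 9, 12], 9) (called at line 35) -> locate_pivot(3, 12) (called at line 29).
First divergence: none; the two logs match at every position.
Execution walk:
  probe_limits([7, 1, 6, 8, 9, 9, 12]) -> 3  [called from weigh_samples, line 26]
  split_margin([7, 1, 6, 8, 9, 9, 12], 9) -> 12  [called from weigh_samples, line 27]
  locate_pivot(3, 12) -> 3  [called from weigh_samples, line 29]
  weigh_samples([7, 1, 6, 8, 9, 9, 12], 9) -> 3  [called from main, line 35]
Log origins:
  1: emitted by main (line 34)
  2: emitted by weigh_samples (line 25)
  3: emitted by probe_limits (line 2)
  4: emitted by probe_limits (line 7)
  5: emitted by split_margin (line 15)
  6: emitted by weigh_samples (line 28)
  7: emitted by locate_pivot (line 19)
A correct fix: line 36: replace `3` with `2`.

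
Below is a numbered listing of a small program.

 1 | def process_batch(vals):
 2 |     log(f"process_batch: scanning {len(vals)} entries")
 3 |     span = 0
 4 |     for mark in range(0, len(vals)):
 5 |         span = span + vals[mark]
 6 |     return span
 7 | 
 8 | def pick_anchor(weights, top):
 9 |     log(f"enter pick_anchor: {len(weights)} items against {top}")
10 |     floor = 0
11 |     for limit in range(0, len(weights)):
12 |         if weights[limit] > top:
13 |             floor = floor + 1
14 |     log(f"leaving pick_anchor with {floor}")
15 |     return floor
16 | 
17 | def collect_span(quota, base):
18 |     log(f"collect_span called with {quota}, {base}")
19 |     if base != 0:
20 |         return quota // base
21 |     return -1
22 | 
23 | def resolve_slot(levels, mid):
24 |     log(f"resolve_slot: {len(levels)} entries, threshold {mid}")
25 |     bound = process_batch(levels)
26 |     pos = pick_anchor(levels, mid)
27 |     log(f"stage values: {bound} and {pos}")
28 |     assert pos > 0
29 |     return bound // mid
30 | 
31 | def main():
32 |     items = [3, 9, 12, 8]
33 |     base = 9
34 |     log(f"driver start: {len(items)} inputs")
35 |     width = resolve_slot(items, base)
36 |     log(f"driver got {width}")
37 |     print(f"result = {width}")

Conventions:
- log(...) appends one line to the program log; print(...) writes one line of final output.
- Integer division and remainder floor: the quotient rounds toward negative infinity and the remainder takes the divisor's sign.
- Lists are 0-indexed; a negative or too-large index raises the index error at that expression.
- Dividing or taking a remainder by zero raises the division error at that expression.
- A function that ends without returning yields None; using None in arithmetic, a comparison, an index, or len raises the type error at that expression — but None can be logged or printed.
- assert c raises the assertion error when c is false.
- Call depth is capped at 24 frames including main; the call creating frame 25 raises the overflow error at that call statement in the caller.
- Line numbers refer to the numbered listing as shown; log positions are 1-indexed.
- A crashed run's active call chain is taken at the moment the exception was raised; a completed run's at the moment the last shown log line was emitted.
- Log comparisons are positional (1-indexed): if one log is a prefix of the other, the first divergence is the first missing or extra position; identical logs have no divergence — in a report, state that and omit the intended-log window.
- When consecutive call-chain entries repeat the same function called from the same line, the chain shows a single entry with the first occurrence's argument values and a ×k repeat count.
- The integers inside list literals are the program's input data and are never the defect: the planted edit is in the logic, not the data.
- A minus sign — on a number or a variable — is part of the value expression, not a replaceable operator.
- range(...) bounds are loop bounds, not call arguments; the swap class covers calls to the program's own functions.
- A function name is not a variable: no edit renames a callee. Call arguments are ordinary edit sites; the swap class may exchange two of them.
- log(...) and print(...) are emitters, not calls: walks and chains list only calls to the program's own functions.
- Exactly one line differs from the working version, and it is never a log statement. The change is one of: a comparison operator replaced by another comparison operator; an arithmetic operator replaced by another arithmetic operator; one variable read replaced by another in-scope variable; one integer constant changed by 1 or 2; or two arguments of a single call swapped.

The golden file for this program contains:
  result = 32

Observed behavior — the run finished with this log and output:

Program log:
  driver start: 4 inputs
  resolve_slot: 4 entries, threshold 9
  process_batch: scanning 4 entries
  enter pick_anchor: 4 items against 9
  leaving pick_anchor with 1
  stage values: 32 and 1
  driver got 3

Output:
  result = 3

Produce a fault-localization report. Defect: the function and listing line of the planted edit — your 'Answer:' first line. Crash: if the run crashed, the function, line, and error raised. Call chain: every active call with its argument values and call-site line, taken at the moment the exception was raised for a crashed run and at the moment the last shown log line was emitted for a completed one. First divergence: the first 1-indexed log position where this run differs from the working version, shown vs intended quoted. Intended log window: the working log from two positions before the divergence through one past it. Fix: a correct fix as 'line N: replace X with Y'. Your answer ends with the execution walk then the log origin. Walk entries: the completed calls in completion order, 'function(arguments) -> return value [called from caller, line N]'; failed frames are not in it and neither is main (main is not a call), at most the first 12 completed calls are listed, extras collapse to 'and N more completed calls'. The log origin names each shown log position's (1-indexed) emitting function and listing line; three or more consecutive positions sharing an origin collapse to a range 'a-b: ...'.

Answer: the defect is in resolve_slot at line 29.
Key observation: Everything matches until log position 7, which reads 'driver got 3' in place of 'driver got 32'.
Call chain: main.
First divergence: position 7 — the shown line 'driver got 3' should read 'driver got 32'.
Intended log window:
  5: leaving pick_anchor with 1
  6: stage values: 32 and 1
  7: driver got 32
Execution walk:
  process_batch([3, 9, 12, 8]) -> 32  [called from resolve_slot, line 25]
  pick_anchor([3, 9, 12, 8], 9) -> 1  [called from resolve_slot, line 26]
  resolve_slot([3, 9, 12, 8], 9) -> 3  [called from main, line 35]
Log line origins:
  1: from main, line 34
  2: from resolve_slot, line 24
  3: from process_batch, line 2
  4: from pick_anchor, line 9
  5: from pick_anchor, line 14
  6: from resolve_slot, line 27
  7: from main, line 36
A correct fix: line 29: replace `mid` with `pos`.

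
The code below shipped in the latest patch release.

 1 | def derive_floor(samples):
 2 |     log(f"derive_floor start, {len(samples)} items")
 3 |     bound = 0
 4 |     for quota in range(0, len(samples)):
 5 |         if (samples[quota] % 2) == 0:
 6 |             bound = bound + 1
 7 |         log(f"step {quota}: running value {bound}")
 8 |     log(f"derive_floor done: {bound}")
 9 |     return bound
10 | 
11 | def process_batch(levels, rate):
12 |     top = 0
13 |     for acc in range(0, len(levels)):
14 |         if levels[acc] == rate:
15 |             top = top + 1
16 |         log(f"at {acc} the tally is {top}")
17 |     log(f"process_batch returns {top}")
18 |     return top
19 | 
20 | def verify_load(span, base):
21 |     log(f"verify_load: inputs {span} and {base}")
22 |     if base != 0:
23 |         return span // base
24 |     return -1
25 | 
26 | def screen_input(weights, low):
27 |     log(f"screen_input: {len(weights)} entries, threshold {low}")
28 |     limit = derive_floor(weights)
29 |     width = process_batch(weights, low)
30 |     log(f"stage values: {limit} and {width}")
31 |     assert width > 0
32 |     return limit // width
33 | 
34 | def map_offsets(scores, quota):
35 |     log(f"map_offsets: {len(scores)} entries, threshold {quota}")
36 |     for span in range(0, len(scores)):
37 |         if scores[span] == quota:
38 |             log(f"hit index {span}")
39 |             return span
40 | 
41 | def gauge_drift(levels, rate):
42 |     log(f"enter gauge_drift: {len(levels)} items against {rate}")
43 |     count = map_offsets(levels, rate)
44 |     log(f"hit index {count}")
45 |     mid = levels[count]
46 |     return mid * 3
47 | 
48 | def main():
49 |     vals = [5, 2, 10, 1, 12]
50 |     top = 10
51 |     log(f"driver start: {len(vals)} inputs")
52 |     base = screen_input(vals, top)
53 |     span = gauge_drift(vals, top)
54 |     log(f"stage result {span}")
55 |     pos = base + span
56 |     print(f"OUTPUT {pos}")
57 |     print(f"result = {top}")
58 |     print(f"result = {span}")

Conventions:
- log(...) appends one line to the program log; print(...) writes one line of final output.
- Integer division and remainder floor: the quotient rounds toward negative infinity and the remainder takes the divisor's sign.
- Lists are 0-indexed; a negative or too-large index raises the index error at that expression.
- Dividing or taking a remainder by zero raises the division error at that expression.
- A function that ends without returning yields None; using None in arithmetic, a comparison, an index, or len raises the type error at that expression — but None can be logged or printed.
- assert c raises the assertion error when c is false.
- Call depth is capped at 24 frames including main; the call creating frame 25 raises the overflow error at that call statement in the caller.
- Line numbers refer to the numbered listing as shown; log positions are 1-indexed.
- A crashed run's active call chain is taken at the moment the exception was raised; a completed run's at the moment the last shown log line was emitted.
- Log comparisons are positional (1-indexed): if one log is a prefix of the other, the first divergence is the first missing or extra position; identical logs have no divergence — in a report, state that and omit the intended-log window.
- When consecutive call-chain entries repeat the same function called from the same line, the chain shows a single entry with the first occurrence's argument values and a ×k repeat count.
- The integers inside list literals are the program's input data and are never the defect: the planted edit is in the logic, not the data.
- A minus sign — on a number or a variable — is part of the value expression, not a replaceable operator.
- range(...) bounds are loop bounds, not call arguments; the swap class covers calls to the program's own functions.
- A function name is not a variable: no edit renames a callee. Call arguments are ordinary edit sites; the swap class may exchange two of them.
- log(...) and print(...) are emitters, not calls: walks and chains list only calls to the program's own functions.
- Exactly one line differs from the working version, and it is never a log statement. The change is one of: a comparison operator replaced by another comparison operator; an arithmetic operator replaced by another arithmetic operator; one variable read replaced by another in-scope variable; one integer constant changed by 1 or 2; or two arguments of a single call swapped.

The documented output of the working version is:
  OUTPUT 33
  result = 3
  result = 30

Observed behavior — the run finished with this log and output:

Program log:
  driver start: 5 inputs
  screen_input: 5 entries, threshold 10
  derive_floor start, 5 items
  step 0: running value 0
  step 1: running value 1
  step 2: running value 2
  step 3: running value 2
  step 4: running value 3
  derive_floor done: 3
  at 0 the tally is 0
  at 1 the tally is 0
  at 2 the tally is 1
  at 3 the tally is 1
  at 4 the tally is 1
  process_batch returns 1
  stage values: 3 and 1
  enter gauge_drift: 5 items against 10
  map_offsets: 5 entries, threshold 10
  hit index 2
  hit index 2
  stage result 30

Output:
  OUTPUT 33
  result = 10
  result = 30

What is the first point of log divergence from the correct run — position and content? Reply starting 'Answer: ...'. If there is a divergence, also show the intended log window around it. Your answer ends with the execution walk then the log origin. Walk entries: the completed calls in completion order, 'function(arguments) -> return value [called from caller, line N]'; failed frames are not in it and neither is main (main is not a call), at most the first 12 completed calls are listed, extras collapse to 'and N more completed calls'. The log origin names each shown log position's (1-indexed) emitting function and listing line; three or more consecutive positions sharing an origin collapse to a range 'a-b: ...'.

Answer: none — the logs agree in full.
Execution walk:
  derive_floor([5, 2, 10, 1, 12]) -> 3  [called from screen_input, line 28]
  process_batch([5, 2, 10, 1, 12], 10) -> 1  [called from screen_input, line 29]
  screen_input([5, 2, 10, 1, 12], 10) -> 3  [called from main, line 52]
  map_offsets([5, 2, 10, 1, 12], 10) -> 2  [called from gauge_drift, line 43]
  gauge_drift([5, 2, 10, 1, 12], 10) -> 30  [called from main, line 53]
Origin of each log line:
  1: logged in main at line 51
  2: logged in screen_input at line 27
  3: logged in derive_floor at line 2
  4-8: logged in derive_floor at line 7
  9: logged in derive_floor at line 8
  10-14: logged in process_batch at line 16
  15: logged in process_batch at line 17
  16: logged in screen_input at line 30
  17: logged in gauge_drift at line 42
  18: logged in map_offsets at line 35
  19: logged in map_offsets at line 38
  20: logged in gauge_drift at line 44
  21: logged in main at line 54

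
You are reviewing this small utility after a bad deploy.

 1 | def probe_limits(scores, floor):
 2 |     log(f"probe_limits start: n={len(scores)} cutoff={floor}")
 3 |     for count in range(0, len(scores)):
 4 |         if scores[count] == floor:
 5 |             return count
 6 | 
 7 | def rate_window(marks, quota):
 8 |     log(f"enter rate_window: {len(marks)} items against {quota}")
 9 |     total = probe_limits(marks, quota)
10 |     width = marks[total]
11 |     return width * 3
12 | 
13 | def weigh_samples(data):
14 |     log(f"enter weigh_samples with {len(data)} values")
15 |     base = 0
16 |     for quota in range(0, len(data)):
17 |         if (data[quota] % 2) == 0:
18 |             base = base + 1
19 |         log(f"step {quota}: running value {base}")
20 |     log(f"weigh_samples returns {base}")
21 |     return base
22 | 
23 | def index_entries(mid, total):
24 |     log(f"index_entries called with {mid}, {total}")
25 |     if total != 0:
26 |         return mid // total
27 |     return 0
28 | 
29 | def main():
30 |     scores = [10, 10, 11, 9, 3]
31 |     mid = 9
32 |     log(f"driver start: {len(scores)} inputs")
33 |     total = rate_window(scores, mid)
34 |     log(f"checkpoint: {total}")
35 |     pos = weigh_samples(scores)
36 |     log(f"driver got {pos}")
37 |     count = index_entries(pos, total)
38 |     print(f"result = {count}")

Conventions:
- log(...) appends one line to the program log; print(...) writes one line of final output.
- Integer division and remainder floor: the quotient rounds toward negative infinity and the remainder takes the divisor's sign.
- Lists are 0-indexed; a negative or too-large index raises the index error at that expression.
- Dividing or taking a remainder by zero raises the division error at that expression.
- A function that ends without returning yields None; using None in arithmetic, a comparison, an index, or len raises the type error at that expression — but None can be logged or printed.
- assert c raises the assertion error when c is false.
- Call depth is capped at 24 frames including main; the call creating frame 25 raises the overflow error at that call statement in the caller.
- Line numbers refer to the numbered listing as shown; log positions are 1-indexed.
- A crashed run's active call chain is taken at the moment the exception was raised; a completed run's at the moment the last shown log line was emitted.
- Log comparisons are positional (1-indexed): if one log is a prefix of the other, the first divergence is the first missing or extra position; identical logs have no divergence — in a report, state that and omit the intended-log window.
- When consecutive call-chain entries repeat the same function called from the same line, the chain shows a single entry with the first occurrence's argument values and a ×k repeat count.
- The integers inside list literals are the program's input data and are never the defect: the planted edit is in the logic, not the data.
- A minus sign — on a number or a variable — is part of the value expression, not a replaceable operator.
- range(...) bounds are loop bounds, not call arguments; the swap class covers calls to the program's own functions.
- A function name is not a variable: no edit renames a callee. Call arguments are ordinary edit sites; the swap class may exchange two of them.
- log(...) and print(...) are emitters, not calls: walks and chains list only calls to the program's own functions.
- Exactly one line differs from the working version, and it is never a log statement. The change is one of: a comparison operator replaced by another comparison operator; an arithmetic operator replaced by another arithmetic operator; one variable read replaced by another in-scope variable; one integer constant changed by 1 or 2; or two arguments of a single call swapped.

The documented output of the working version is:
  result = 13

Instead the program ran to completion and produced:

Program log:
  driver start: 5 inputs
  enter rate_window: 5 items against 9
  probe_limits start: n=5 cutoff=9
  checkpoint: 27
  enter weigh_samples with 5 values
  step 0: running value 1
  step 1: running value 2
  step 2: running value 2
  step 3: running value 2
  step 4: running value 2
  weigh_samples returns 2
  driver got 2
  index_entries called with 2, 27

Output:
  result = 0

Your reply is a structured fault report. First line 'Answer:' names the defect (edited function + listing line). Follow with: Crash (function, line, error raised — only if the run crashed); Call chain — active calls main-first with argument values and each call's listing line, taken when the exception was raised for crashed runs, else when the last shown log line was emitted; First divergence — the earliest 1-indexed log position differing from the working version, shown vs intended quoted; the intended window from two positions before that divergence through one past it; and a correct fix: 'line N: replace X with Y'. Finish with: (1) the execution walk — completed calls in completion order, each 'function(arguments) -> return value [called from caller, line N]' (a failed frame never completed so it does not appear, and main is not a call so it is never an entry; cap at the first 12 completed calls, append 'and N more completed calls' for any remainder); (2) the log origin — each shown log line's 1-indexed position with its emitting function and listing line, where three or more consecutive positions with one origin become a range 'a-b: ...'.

Answer: the defect is in main at line 37.
Key observation: Position 13 is the first bad log line: 'index_entries called with 2, 27' should read 'index_entries called with 27, 2'.
Call chain: main -> index_entries(2, 27) (called at line 37).
First divergence: position 13; shown 'index_entries called with 2, 27' vs intended 'index_entries called with 27, 2'.
Intended log window:
  11: weigh_samples returns 2
  12: driver got 2
  13: index_entries called with 27, 2
Execution walk:
  probe_limits([10, 10, 11, 9, 3], 9) -> 3  [called from rate_window, line 9]
  rate_window([10, 10, 11, 9, 3], 9) -> 27  [called from main, line 33]
  weigh_samples([10, 10, 11, 9, 3]) -> 2  [called from main, line 35]
  index_entries(2, 27) -> 0  [called from main, line 37]
Log origin:
  1: emitted by main (line 32)
  2: emitted by rate_window (line 8)
  3: emitted by probe_limits (line 2)
  4: emitted by main (line 34)
  5: emitted by weigh_samples (line 14)
  6-10: emitted by weigh_samples (line 19)
  11: emitted by weigh_samples (line 20)
  12: emitted by main (line 36)
  13: emitted by index_entries (line 24)
A correct fix: line 37: replace `index_entries(pos, total)` with `index_entries(total, pos)`.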